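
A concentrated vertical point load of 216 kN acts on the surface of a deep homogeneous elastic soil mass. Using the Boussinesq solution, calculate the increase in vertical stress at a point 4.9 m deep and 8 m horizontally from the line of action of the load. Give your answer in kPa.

Boussinesq vertical stress below a point load on an elastic half-space:
Δσ_z = 3P/(2πz²) · [1 + (r/z)²]^(−5/2)
r/z = 8/4.9 = 1.6327; [1+(r/z)²]^(−5/2) = 0.038873.
Δσ_z = 3×216/(2π×4.9²) × 0.038873 = 4.2954 × 0.038873 = 0.167 kPa

Δσ_z ≈ 0.167 kPa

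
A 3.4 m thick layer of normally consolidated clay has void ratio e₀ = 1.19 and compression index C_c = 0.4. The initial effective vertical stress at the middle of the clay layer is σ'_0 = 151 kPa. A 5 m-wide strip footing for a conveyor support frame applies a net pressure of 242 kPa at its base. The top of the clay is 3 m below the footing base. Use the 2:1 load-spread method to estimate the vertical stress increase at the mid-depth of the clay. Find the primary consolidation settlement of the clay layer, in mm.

S_c ≈ 162 mm

Mid-depth of clay below the footing base: z = 3 + 3.4/2 = 4.7 m.
Stress increase at mid-clay by the 2:1 spreading method:
Δσ = qB/(B+z) = 242×5/(5+4.7) = 124.74 kPa
Final effective stress: σ'_f = σ'_0 + Δσ = 151 + 124.74 = 275.74 kPa.
Normally consolidated clay, so the full stress increment lies on the virgin compression line:
S_c = C_c·H/(1+e₀)·log₁₀(σ'_f/σ'_0) = 0.4×3.4/(1+1.19)×log₁₀(275.74/151)
    = 0.621 × 0.26152 = 0.1624 m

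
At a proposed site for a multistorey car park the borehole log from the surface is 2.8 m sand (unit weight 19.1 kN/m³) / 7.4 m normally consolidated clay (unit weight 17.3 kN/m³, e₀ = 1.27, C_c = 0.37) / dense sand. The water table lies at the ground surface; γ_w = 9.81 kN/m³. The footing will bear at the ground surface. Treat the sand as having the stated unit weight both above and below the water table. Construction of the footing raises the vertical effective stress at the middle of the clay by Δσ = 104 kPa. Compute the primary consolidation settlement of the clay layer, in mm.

S_c ≈ 564 mm

Mid-depth of clay below the ground surface: z = 2.8 + 7.4/2 = 6.5 m.
Total vertical stress at mid-clay: σ_v = 19.1×2.8 + 17.3×3.7 = 117.49 kPa.
Pore pressure: u = 9.81×(6.5 − 0) = 63.765 kPa.
Initial effective stress: σ'_0 = σ_v − u = 117.49 − 63.765 = 53.725 kPa.
Final effective stress: σ'_f = σ'_0 + Δσ = 53.725 + 104 = 157.72 kPa.
Normally consolidated clay, so the full stress increment lies on the virgin compression line:
S_c = C_c·H/(1+e₀)·log₁₀(σ'_f/σ'_0) = 0.37×7.4/(1+1.27)×log₁₀(157.72/53.725)
    = 1.2062 × 0.46771 = 0.5642 m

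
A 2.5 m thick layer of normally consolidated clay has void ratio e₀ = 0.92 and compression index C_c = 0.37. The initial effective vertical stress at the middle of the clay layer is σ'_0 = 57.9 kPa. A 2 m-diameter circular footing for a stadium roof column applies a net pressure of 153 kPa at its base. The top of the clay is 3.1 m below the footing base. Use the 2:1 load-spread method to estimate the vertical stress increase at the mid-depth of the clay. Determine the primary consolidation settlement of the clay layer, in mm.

S_c ≈ 48.7 mm

Mid-depth of clay below the footing base: z = 3.1 + 2.5/2 = 4.35 m.
Stress increase at mid-clay by the 2:1 spreading method:
Δσ ≈ qD²/(D+z)² = 153×2²/(2+4.35)² = 15.178 kPa
Final effective stress: σ'_f = σ'_0 + Δσ = 57.9 + 15.178 = 73.078 kPa.
Normally consolidated clay, so the full stress increment lies on the virgin compression line:
S_c = C_c·H/(1+e₀)·log₁₀(σ'_f/σ'_0) = 0.37×2.5/(1+0.92)×log₁₀(73.078/57.9)
    = 0.48177 × 0.10111 = 0.04871 m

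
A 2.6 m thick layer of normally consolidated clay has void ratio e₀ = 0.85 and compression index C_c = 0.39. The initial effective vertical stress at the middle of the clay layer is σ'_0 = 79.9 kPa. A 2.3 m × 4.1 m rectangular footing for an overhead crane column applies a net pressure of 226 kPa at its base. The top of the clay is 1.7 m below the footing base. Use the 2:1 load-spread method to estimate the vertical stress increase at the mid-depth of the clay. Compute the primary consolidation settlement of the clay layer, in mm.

Mid-depth of clay below the footing base: z = 1.7 + 2.6/2 = 3 m.
Stress increase at mid-clay by the 2:1 spreading method:
Δσ = qBL/((B+z)(L+z)) = 226×2.3×4.1/((2.3+3)(4.1+3)) = 56.635 kPa
Final effective stress: σ'_f = σ'_0 + Δσ = 79.9 + 56.635 = 136.53 kPa.
Normally consolidated clay, so the full stress increment lies on the virgin compression line:
S_c = C_c·H/(1+e₀)·log₁₀(σ'_f/σ'_0) = 0.39×2.6/(1+0.85)×log₁₀(136.53/79.9)
    = 0.54811 × 0.23268 = 0.1275 m

S_c ≈ 128 mm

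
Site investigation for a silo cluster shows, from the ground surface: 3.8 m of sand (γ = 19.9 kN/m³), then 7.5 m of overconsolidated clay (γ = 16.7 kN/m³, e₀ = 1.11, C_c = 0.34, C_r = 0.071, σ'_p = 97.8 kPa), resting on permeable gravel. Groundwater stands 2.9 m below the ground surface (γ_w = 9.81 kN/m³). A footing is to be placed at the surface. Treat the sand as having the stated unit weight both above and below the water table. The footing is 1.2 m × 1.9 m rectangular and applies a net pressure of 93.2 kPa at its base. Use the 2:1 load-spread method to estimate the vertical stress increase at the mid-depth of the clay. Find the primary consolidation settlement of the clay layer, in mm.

Mid-depth of clay below the ground surface: z = 3.8 + 7.5/2 = 7.55 m.
Total vertical stress at mid-clay: σ_v = 19.9×3.8 + 16.7×3.75 = 138.25 kPa.
Pore pressure: u = 9.81×(7.55 − 2.9) = 45.617 kPa.
Initial effective stress: σ'_0 = σ_v − u = 138.25 − 45.617 = 92.633 kPa.
Stress increase at mid-clay by the 2:1 spreading method:
Δσ = qBL/((B+z)(L+z)) = 93.2×1.2×1.9/((1.2+7.55)(1.9+7.55)) = 2.5699 kPa
Final effective stress: σ'_f = 92.633 + 2.5699 = 95.203 kPa.
σ'_f = 95.203 ≤ σ'_p = 97.8 kPa, so the clay remains overconsolidated and only the recompression index applies:
S_c = C_r·H/(1+e₀)·log₁₀(σ'_f/σ'_0) = 0.071×7.5/2.11×log₁₀(95.203/92.633)
    = 0.25237 × 0.011885 = 0.002999 m

S_c ≈ 3 mm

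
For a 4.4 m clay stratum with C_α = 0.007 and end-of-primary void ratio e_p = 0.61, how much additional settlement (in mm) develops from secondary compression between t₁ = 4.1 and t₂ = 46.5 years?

S_s ≈ 20.2 mm

Secondary compression: S_s = C_α·H/(1+e_p)·log₁₀(t₂/t₁)
S_s = 0.007×4.4/(1+0.61)×log₁₀(46.5/4.1)
    = 0.01913 × 1.055 = 0.02018 m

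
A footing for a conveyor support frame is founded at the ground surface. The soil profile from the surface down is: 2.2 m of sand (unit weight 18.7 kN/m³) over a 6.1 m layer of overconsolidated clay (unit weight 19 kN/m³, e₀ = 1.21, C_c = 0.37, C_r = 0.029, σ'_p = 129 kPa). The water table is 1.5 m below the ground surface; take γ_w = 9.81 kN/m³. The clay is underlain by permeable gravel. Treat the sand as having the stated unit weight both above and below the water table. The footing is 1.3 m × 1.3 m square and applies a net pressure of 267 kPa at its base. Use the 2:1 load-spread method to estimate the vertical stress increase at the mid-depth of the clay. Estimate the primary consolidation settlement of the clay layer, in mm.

Mid-depth of clay below the ground surface: z = 2.2 + 6.1/2 = 5.25 m.
Total vertical stress at mid-clay: σ_v = 18.7×2.2 + 19×3.05 = 99.09 kPa.
Pore pressure: u = 9.81×(5.25 − 1.5) = 36.788 kPa.
Initial effective stress: σ'_0 = σ_v − u = 99.09 − 36.788 = 62.302 kPa.
Stress increase at mid-clay by the 2:1 spreading method:
Δσ = qBL/((B+z)(L+z)) = 267×1.3×1.3/((1.3+5.25)(1.3+5.25)) = 10.518 kPa
Final effective stress: σ'_f = 62.302 + 10.518 = 72.82 kPa.
σ'_f = 72.82 ≤ σ'_p = 129 kPa, so the clay remains overconsolidated and only the recompression index applies:
S_c = C_r·H/(1+e₀)·log₁₀(σ'_f/σ'_0) = 0.029×6.1/2.21×log₁₀(72.82/62.302)
    = 0.080046 × 0.067749 = 0.005423 m

S_c ≈ 5.42 mm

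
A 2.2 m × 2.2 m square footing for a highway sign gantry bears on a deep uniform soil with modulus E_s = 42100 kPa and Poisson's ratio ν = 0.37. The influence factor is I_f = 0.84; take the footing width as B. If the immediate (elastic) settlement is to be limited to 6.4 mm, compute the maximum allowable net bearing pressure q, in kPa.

S_e = q·B·(1−ν²)/E_s · I_f  ⇒  q = S_e·E_s / (B·(1−ν²)·I_f).
q = 0.0064 × 42100 / (2.2 × 0.8631 × 0.84) = 168.9 kPa

q ≈ 169 kPa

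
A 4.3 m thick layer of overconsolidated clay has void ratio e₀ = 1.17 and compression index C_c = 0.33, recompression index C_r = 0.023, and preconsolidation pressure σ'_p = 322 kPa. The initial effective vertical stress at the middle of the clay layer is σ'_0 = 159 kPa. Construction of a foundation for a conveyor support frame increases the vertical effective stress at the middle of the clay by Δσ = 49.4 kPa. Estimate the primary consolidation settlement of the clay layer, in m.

S_c ≈ 0.00536 m

Final effective stress: σ'_f = 159 + 49.4 = 208.4 kPa.
σ'_f = 208.4 ≤ σ'_p = 322 kPa, so the clay remains overconsolidated and only the recompression index applies:
S_c = C_r·H/(1+e₀)·log₁₀(σ'_f/σ'_0) = 0.023×4.3/2.17×log₁₀(208.4/159)
    = 0.045577 × 0.1175 = 0.005355 m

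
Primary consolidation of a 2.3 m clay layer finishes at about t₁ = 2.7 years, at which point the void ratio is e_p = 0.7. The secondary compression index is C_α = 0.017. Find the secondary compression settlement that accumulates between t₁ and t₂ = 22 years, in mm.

S_s ≈ 21 mm

Secondary compression: S_s = C_α·H/(1+e_p)·log₁₀(t₂/t₁)
S_s = 0.017×2.3/(1+0.7)×log₁₀(22/2.7)
    = 0.023 × 0.9111 = 0.02095 m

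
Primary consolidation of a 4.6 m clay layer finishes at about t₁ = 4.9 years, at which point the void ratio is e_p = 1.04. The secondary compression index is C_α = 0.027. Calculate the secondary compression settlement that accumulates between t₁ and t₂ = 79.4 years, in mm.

Secondary compression: S_s = C_α·H/(1+e_p)·log₁₀(t₂/t₁)
S_s = 0.027×4.6/(1+1.04)×log₁₀(79.4/4.9)
    = 0.06088 × 1.21 = 0.07364 m

S_s ≈ 73.6 mm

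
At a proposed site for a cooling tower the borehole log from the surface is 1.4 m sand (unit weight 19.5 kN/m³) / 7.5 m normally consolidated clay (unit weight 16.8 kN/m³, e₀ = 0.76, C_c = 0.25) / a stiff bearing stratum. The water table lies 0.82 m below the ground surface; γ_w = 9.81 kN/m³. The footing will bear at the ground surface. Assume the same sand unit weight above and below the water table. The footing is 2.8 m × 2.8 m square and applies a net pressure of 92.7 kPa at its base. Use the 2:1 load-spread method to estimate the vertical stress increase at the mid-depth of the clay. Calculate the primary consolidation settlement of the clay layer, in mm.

S_c ≈ 99.7 mm

Mid-depth of clay below the ground surface: z = 1.4 + 7.5/2 = 5.15 m.
Total vertical stress at mid-clay: σ_v = 19.5×1.4 + 16.8×3.75 = 90.3 kPa.
Pore pressure: u = 9.81×(5.15 − 0.82) = 42.477 kPa.
Initial effective stress: σ'_0 = σ_v − u = 90.3 − 42.477 = 47.823 kPa.
Stress increase at mid-clay by the 2:1 spreading method:
Δσ = qBL/((B+z)(L+z)) = 92.7×2.8×2.8/((2.8+5.15)(2.8+5.15)) = 11.499 kPa
Final effective stress: σ'_f = σ'_0 + Δσ = 47.823 + 11.499 = 59.322 kPa.
Normally consolidated clay, so the full stress increment lies on the virgin compression line:
S_c = C_c·H/(1+e₀)·log₁₀(σ'_f/σ'_0) = 0.25×7.5/(1+0.76)×log₁₀(59.322/47.823)
    = 1.0653 × 0.093579 = 0.09969 m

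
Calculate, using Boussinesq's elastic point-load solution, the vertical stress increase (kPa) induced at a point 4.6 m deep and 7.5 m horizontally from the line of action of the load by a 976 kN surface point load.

Boussinesq vertical stress below a point load on an elastic half-space:
Δσ_z = 3P/(2πz²) · [1 + (r/z)²]^(−5/2)
r/z = 7.5/4.6 = 1.6304; [1+(r/z)²]^(−5/2) = 0.039066.
Δσ_z = 3×976/(2π×4.6²) × 0.039066 = 22.023 × 0.039066 = 0.8604 kPa

Δσ_z ≈ 0.86 kPa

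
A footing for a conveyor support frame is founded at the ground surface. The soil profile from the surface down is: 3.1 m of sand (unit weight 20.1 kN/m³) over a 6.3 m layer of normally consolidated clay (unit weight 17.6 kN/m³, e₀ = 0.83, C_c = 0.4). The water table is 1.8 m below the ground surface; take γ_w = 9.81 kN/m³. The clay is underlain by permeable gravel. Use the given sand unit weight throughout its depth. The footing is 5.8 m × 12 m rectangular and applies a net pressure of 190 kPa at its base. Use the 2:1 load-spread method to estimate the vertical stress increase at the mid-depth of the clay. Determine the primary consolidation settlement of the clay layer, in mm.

Mid-depth of clay below the ground surface: z = 3.1 + 6.3/2 = 6.25 m.
Total vertical stress at mid-clay: σ_v = 20.1×3.1 + 17.6×3.15 = 117.75 kPa.
Pore pressure: u = 9.81×(6.25 − 1.8) = 43.655 kPa.
Initial effective stress: σ'_0 = σ_v − u = 117.75 − 43.655 = 74.095 kPa.
Stress increase at mid-clay by the 2:1 spreading method:
Δσ = qBL/((B+z)(L+z)) = 190×5.8×12/((5.8+6.25)(12+6.25)) = 60.133 kPa
Final effective stress: σ'_f = σ'_0 + Δσ = 74.095 + 60.133 = 134.23 kPa.
Normally consolidated clay, so the full stress increment lies on the virgin compression line:
S_c = C_c·H/(1+e₀)·log₁₀(σ'_f/σ'_0) = 0.4×6.3/(1+0.83)×log₁₀(134.23/74.095)
    = 1.377 × 0.25806 = 0.3553 m

S_c ≈ 355 mm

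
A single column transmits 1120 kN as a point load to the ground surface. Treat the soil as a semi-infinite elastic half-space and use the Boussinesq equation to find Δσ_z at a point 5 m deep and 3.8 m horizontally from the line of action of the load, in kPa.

Δσ_z ≈ 6.84 kPa

Boussinesq vertical stress below a point load on an elastic half-space:
Δσ_z = 3P/(2πz²) · [1 + (r/z)²]^(−5/2)
r/z = 3.8/5 = 0.76; [1+(r/z)²]^(−5/2) = 0.3199.
Δσ_z = 3×1120/(2π×5²) × 0.3199 = 21.39 × 0.3199 = 6.843 kPa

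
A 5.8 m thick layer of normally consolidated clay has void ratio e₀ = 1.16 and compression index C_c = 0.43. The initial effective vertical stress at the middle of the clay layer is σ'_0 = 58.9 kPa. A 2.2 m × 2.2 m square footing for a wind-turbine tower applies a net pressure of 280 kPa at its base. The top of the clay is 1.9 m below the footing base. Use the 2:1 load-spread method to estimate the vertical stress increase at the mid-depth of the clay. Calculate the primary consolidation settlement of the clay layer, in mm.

S_c ≈ 193 mm

Mid-depth of clay below the footing base: z = 1.9 + 5.8/2 = 4.8 m.
Stress increase at mid-clay by the 2:1 spreading method:
Δσ = qBL/((B+z)(L+z)) = 280×2.2×2.2/((2.2+4.8)(2.2+4.8)) = 27.657 kPa
Final effective stress: σ'_f = σ'_0 + Δσ = 58.9 + 27.657 = 86.557 kPa.
Normally consolidated clay, so the full stress increment lies on the virgin compression line:
S_c = C_c·H/(1+e₀)·log₁₀(σ'_f/σ'_0) = 0.43×5.8/(1+1.16)×log₁₀(86.557/58.9)
    = 1.1546 × 0.16719 = 0.193 m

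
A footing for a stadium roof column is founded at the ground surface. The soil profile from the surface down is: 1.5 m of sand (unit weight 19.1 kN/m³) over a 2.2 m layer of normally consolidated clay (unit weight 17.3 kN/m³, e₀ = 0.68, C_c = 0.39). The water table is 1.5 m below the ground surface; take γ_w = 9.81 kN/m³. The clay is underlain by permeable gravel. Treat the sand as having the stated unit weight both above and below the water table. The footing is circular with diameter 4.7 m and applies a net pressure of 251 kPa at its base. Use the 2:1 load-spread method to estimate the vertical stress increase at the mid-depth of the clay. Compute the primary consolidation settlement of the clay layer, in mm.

S_c ≈ 297 mm

Mid-depth of clay below the ground surface: z = 1.5 + 2.2/2 = 2.6 m.
Total vertical stress at mid-clay: σ_v = 19.1×1.5 + 17.3×1.1 = 47.68 kPa.
Pore pressure: u = 9.81×(2.6 − 1.5) = 10.791 kPa.
Initial effective stress: σ'_0 = σ_v − u = 47.68 − 10.791 = 36.889 kPa.
Stress increase at mid-clay by the 2:1 spreading method:
Δσ ≈ qD²/(D+z)² = 251×4.7²/(4.7+2.6)² = 104.05 kPa
Final effective stress: σ'_f = σ'_0 + Δσ = 36.889 + 104.05 = 140.94 kPa.
Normally consolidated clay, so the full stress increment lies on the virgin compression line:
S_c = C_c·H/(1+e₀)·log₁₀(σ'_f/σ'_0) = 0.39×2.2/(1+0.68)×log₁₀(140.94/36.889)
    = 0.51071 × 0.58214 = 0.2973 m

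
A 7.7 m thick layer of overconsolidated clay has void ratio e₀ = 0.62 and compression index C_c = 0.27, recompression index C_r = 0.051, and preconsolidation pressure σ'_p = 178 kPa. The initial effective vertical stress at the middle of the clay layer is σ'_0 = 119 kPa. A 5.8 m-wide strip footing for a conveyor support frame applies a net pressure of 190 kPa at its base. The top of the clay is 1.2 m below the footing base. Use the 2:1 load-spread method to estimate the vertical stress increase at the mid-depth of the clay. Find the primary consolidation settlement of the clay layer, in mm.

S_c ≈ 162 mm

Mid-depth of clay below the footing base: z = 1.2 + 7.7/2 = 5.05 m.
Stress increase at mid-clay by the 2:1 spreading method:
Δσ = qB/(B+z) = 190×5.8/(5.8+5.05) = 101.57 kPa
Final effective stress: σ'_f = 119 + 101.57 = 220.57 kPa.
σ'_f = 220.57 > σ'_p = 178 kPa, so the stress path crosses the preconsolidation pressure — recompression up to σ'_p, then virgin compression beyond:
S_c = H/(1+e₀)·[C_r·log₁₀(σ'_p/σ'_0) + C_c·log₁₀(σ'_f/σ'_p)]
    = 7.7/1.62 × [0.051×log₁₀(178/119) + 0.27×log₁₀(220.57/178)]
    = 4.7531 × [0.0089185 + 0.025144] = 0.1619 m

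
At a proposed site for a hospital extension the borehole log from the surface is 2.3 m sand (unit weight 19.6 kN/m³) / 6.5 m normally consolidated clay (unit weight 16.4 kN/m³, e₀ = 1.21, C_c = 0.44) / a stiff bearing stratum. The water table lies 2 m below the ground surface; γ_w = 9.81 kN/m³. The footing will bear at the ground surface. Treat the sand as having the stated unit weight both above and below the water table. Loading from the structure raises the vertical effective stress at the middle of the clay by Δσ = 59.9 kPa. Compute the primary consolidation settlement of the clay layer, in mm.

Mid-depth of clay below the ground surface: z = 2.3 + 6.5/2 = 5.55 m.
Total vertical stress at mid-clay: σ_v = 19.6×2.3 + 16.4×3.25 = 98.38 kPa.
Pore pressure: u = 9.81×(5.55 − 2) = 34.825 kPa.
Initial effective stress: σ'_0 = σ_v − u = 98.38 − 34.825 = 63.555 kPa.
Final effective stress: σ'_f = σ'_0 + Δσ = 63.555 + 59.9 = 123.45 kPa.
Normally consolidated clay, so the full stress increment lies on the virgin compression line:
S_c = C_c·H/(1+e₀)·log₁₀(σ'_f/σ'_0) = 0.44×6.5/(1+1.21)×log₁₀(123.45/63.555)
    = 1.2941 × 0.28834 = 0.3731 m

S_c ≈ 373 mm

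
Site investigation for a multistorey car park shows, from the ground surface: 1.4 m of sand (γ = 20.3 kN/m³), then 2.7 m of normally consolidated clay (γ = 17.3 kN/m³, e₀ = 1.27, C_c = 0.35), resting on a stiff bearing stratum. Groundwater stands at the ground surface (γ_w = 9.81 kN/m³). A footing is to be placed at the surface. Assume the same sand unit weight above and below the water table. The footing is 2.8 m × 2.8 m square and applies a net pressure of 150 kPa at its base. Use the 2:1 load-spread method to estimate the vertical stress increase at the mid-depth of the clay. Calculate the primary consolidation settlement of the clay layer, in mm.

S_c ≈ 169 mm

Mid-depth of clay below the ground surface: z = 1.4 + 2.7/2 = 2.75 m.
Total vertical stress at mid-clay: σ_v = 20.3×1.4 + 17.3×1.35 = 51.775 kPa.
Pore pressure: u = 9.81×(2.75 − 0) = 26.978 kPa.
Initial effective stress: σ'_0 = σ_v − u = 51.775 − 26.978 = 24.797 kPa.
Stress increase at mid-clay by the 2:1 spreading method:
Δσ = qBL/((B+z)(L+z)) = 150×2.8×2.8/((2.8+2.75)(2.8+2.75)) = 38.179 kPa
Final effective stress: σ'_f = σ'_0 + Δσ = 24.797 + 38.179 = 62.976 kPa.
Normally consolidated clay, so the full stress increment lies on the virgin compression line:
S_c = C_c·H/(1+e₀)·log₁₀(σ'_f/σ'_0) = 0.35×2.7/(1+1.27)×log₁₀(62.976/24.797)
    = 0.4163 × 0.40478 = 0.1685 m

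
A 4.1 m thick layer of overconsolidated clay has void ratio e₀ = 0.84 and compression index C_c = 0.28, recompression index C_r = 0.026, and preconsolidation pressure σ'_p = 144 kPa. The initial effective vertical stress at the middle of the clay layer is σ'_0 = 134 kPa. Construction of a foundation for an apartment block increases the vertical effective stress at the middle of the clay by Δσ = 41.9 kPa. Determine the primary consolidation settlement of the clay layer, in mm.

S_c ≈ 56 mm

Final effective stress: σ'_f = 134 + 41.9 = 175.9 kPa.
σ'_f = 175.9 > σ'_p = 144 kPa, so the stress path crosses the preconsolidation pressure — recompression up to σ'_p, then virgin compression beyond:
S_c = H/(1+e₀)·[C_r·log₁₀(σ'_p/σ'_0) + C_c·log₁₀(σ'_f/σ'_p)]
    = 4.1/1.84 × [0.026×log₁₀(144/134) + 0.28×log₁₀(175.9/144)]
    = 2.2283 × [0.0008127 + 0.024333] = 0.05603 m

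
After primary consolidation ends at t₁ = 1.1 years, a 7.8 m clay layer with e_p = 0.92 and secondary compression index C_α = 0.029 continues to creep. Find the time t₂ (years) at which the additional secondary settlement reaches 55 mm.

S_s = C_α·H/(1+e_p)·log₁₀(t₂/t₁) ⇒ log₁₀(t₂/t₁) = S_s·(1+e_p)/(C_α·H).
log₁₀(t₂/t₁) = 0.055 × (1+0.92) / (0.029×7.8) = 0.4668
t₂ = t₁ × 10^0.4668 = 1.1 × 2.93 = 3.223 years

t₂ ≈ 3.22 years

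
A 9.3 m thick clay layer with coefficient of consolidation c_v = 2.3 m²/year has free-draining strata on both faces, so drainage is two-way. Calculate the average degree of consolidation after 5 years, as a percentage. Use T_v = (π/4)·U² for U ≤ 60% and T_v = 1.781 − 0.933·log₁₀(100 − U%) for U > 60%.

Drainage path length: H_d = H/2 = 4.65 m (double drainage).
T_v = c_v·t/H_d² = 2.3×5/4.65² = 0.53185.
T_v = 0.53185 corresponds to the U > 60% branch:
U = 1 − 10^((1.781 − T_v)/0.933)/100 = 0.7818

U ≈ 78.2 %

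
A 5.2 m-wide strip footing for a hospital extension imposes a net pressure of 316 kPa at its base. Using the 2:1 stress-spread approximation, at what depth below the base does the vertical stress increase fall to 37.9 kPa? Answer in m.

z ≈ 38.2 m

2:1 spreading — at depth z the loaded area has grown by z in each plan dimension:
qB/(B+z) = Δσ_z ⇒ z = qB/Δσ_z − B = 316×5.2/37.9 − 5.2 = 38.16 m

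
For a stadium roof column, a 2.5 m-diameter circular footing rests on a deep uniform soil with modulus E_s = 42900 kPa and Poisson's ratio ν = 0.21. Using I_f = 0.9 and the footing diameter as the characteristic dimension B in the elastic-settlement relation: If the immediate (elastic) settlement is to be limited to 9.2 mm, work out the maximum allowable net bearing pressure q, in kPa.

S_e = q·B·(1−ν²)/E_s · I_f  ⇒  q = S_e·E_s / (B·(1−ν²)·I_f).
q = 0.0092 × 42900 / (2.5 × 0.9559 × 0.9) = 183.5 kPa

q ≈ 184 kPa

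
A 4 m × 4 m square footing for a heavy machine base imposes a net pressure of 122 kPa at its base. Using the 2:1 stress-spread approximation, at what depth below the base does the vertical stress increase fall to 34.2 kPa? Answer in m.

z ≈ 3.55 m

2:1 spreading — at depth z the loaded area has grown by z in each plan dimension:
qB²/(B+z)² = Δσ_z ⇒ z = B(√(q/Δσ_z) − 1) = 4×(√(122/34.2) − 1) = 3.555 m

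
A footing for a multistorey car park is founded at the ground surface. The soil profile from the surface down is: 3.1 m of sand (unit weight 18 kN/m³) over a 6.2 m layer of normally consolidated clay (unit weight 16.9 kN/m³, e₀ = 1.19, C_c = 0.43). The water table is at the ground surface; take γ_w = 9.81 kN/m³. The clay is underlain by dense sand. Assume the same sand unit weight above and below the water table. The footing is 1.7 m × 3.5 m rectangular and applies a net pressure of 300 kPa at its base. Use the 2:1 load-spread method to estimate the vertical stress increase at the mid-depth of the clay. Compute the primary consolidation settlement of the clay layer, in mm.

Mid-depth of clay below the ground surface: z = 3.1 + 6.2/2 = 6.2 m.
Total vertical stress at mid-clay: σ_v = 18×3.1 + 16.9×3.1 = 108.19 kPa.
Pore pressure: u = 9.81×(6.2 − 0) = 60.822 kPa.
Initial effective stress: σ'_0 = σ_v − u = 108.19 − 60.822 = 47.368 kPa.
Stress increase at mid-clay by the 2:1 spreading method:
Δσ = qBL/((B+z)(L+z)) = 300×1.7×3.5/((1.7+6.2)(3.5+6.2)) = 23.294 kPa
Final effective stress: σ'_f = σ'_0 + Δσ = 47.368 + 23.294 = 70.662 kPa.
Normally consolidated clay, so the full stress increment lies on the virgin compression line:
S_c = C_c·H/(1+e₀)·log₁₀(σ'_f/σ'_0) = 0.43×6.2/(1+1.19)×log₁₀(70.662/47.368)
    = 1.2174 × 0.1737 = 0.2115 m

S_c ≈ 211 mm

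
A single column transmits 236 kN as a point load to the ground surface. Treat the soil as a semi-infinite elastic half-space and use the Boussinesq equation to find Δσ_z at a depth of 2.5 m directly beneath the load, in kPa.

Boussinesq vertical stress below a point load on an elastic half-space:
Δσ_z = 3P/(2πz²) · [1 + (r/z)²]^(−5/2)
r/z = 0/2.5 = 0; [1+(r/z)²]^(−5/2) = 1.
Δσ_z = 3×236/(2π×2.5²) × 1 = 18.029 × 1 = 18.03 kPa

Δσ_z ≈ 18 kPa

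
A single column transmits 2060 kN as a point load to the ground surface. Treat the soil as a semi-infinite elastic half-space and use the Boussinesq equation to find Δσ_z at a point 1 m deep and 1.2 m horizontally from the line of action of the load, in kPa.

Δσ_z ≈ 106 kPa

Boussinesq vertical stress below a point load on an elastic half-space:
Δσ_z = 3P/(2πz²) · [1 + (r/z)²]^(−5/2)
r/z = 1.2/1 = 1.2; [1+(r/z)²]^(−5/2) = 0.10753.
Δσ_z = 3×2060/(2π×1²) × 0.10753 = 983.58 × 0.10753 = 105.8 kPa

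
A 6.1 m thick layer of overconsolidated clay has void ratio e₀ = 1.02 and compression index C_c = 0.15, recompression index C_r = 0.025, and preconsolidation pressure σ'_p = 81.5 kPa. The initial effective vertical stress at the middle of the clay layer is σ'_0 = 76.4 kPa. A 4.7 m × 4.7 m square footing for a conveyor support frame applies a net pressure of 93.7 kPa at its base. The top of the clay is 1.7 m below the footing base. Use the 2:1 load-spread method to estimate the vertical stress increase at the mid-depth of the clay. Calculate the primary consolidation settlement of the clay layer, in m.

Mid-depth of clay below the footing base: z = 1.7 + 6.1/2 = 4.75 m.
Stress increase at mid-clay by the 2:1 spreading method:
Δσ = qBL/((B+z)(L+z)) = 93.7×4.7×4.7/((4.7+4.75)(4.7+4.75)) = 23.178 kPa
Final effective stress: σ'_f = 76.4 + 23.178 = 99.578 kPa.
σ'_f = 99.578 > σ'_p = 81.5 kPa, so the stress path crosses the preconsolidation pressure — recompression up to σ'_p, then virgin compression beyond:
S_c = H/(1+e₀)·[C_r·log₁₀(σ'_p/σ'_0) + C_c·log₁₀(σ'_f/σ'_p)]
    = 6.1/2.02 × [0.025×log₁₀(81.5/76.4) + 0.15×log₁₀(99.578/81.5)]
    = 3.0198 × [0.00070161 + 0.013051] = 0.04153 m

S_c ≈ 0.0415 m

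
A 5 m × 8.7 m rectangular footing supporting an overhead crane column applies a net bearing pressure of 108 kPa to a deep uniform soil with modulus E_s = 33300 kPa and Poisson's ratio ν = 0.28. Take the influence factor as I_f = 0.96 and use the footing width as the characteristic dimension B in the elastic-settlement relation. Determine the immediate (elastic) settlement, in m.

Immediate (elastic) settlement: S_e = q·B·(1−ν²)/E_s · I_f.
S_e = 108 × 5 × (1 − 0.28²) / 33300 × 0.96
    = 108 × 5 × 0.9216 / 33300 × 0.96
    = 0.01435 m

S_e ≈ 0.0143 m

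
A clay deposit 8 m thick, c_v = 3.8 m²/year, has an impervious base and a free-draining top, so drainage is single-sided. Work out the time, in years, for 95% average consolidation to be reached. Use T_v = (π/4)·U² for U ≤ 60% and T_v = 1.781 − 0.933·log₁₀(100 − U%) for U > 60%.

t ≈ 19 years

Drainage path length: H_d = H = 8 m (single drainage).
U > 60%: T_v = 1.781 − 0.933·log₁₀(100 − 95) = 1.1289.
t = T_v·H_d²/c_v = 1.1289×8²/3.8 = 19.01 years.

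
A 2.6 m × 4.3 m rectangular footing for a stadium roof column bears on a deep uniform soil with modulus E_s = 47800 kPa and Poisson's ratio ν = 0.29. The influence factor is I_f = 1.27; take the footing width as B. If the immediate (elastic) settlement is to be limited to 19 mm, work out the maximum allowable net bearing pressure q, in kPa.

S_e = q·B·(1−ν²)/E_s · I_f  ⇒  q = S_e·E_s / (B·(1−ν²)·I_f).
q = 0.019 × 47800 / (2.6 × 0.9159 × 1.27) = 300.3 kPa

q ≈ 300 kPa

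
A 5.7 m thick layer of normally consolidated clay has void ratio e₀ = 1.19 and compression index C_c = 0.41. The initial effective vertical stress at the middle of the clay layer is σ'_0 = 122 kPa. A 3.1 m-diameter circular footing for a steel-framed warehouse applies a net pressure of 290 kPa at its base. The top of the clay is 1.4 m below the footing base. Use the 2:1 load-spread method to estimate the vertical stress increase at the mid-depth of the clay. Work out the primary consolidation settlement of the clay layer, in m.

Mid-depth of clay below the footing base: z = 1.4 + 5.7/2 = 4.25 m.
Stress increase at mid-clay by the 2:1 spreading method:
Δσ ≈ qD²/(D+z)² = 290×3.1²/(3.1+4.25)² = 51.588 kPa
Final effective stress: σ'_f = σ'_0 + Δσ = 122 + 51.588 = 173.59 kPa.
Normally consolidated clay, so the full stress increment lies on the virgin compression line:
S_c = C_c·H/(1+e₀)·log₁₀(σ'_f/σ'_0) = 0.41×5.7/(1+1.19)×log₁₀(173.59/122)
    = 1.0671 × 0.15316 = 0.1634 m

S_c ≈ 0.163 m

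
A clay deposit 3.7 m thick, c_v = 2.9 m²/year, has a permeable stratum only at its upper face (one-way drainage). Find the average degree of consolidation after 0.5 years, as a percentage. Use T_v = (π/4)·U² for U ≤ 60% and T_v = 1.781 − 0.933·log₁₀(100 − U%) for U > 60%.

U ≈ 36.7 %

Drainage path length: H_d = H = 3.7 m (single drainage).
T_v = c_v·t/H_d² = 2.9×0.5/3.7² = 0.10592.
T_v = 0.10592 corresponds to the U ≤ 60% branch:
U = √(4T_v/π) = 0.3672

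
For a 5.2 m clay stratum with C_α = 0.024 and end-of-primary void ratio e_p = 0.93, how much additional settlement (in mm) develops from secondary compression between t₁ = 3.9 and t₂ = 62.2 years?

S_s ≈ 77.8 mm

Secondary compression: S_s = C_α·H/(1+e_p)·log₁₀(t₂/t₁)
S_s = 0.024×5.2/(1+0.93)×log₁₀(62.2/3.9)
    = 0.06466 × 1.203 = 0.07777 m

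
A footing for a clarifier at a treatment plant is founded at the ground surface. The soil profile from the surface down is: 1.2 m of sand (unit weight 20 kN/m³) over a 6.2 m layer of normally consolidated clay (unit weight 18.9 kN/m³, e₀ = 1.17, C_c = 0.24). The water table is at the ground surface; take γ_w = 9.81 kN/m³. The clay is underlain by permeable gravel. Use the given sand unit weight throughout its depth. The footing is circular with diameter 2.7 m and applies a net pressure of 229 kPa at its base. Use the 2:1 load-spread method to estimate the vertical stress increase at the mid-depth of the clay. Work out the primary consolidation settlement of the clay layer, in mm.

S_c ≈ 182 mm

Mid-depth of clay below the ground surface: z = 1.2 + 6.2/2 = 4.3 m.
Total vertical stress at mid-clay: σ_v = 20×1.2 + 18.9×3.1 = 82.59 kPa.
Pore pressure: u = 9.81×(4.3 − 0) = 42.183 kPa.
Initial effective stress: σ'_0 = σ_v − u = 82.59 − 42.183 = 40.407 kPa.
Stress increase at mid-clay by the 2:1 spreading method:
Δσ ≈ qD²/(D+z)² = 229×2.7²/(2.7+4.3)² = 34.07 kPa
Final effective stress: σ'_f = σ'_0 + Δσ = 40.407 + 34.07 = 74.477 kPa.
Normally consolidated clay, so the full stress increment lies on the virgin compression line:
S_c = C_c·H/(1+e₀)·log₁₀(σ'_f/σ'_0) = 0.24×6.2/(1+1.17)×log₁₀(74.477/40.407)
    = 0.68571 × 0.26557 = 0.1821 m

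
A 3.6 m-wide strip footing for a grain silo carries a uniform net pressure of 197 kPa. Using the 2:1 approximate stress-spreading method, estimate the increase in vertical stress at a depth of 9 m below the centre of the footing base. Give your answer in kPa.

Δσ_z ≈ 56.3 kPa

By the 2:1 method the load spreads at 1 horizontal : 2 vertical, so at depth z the loaded area has grown by z in each plan dimension:
Δσ = qB/(B+z) = 197×3.6/(3.6+9) = 56.286 kPa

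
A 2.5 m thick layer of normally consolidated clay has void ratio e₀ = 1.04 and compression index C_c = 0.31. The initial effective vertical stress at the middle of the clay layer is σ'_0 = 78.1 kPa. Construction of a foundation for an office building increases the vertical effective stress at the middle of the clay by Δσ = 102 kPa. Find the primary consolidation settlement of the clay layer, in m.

Final effective stress: σ'_f = σ'_0 + Δσ = 78.1 + 102 = 180.1 kPa.
Normally consolidated clay, so the full stress increment lies on the virgin compression line:
S_c = C_c·H/(1+e₀)·log₁₀(σ'_f/σ'_0) = 0.31×2.5/(1+1.04)×log₁₀(180.1/78.1)
    = 0.3799 × 0.36286 = 0.1379 m

S_c ≈ 0.138 m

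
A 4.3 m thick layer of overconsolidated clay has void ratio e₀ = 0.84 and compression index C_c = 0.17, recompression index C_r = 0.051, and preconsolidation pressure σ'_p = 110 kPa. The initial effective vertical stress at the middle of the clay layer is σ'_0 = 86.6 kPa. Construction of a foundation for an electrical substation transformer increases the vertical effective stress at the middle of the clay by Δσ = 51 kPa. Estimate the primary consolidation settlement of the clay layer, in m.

Final effective stress: σ'_f = 86.6 + 51 = 137.6 kPa.
σ'_f = 137.6 > σ'_p = 110 kPa, so the stress path crosses the preconsolidation pressure — recompression up to σ'_p, then virgin compression beyond:
S_c = H/(1+e₀)·[C_r·log₁₀(σ'_p/σ'_0) + C_c·log₁₀(σ'_f/σ'_p)]
    = 4.3/1.84 × [0.051×log₁₀(110/86.6) + 0.17×log₁₀(137.6/110)]
    = 2.337 × [0.0052976 + 0.016528] = 0.05101 m

S_c ≈ 0.051 m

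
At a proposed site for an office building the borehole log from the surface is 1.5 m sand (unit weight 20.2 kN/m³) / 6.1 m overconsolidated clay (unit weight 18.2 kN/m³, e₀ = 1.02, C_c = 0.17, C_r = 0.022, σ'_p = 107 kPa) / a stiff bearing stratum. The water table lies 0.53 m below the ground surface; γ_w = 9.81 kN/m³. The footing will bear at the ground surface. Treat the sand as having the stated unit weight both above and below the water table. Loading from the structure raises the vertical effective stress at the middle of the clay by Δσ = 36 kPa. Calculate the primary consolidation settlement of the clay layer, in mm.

S_c ≈ 16.6 mm

Mid-depth of clay below the ground surface: z = 1.5 + 6.1/2 = 4.55 m.
Total vertical stress at mid-clay: σ_v = 20.2×1.5 + 18.2×3.05 = 85.81 kPa.
Pore pressure: u = 9.81×(4.55 − 0.53) = 39.436 kPa.
Initial effective stress: σ'_0 = σ_v − u = 85.81 − 39.436 = 46.374 kPa.
Final effective stress: σ'_f = 46.374 + 36 = 82.374 kPa.
σ'_f = 82.374 ≤ σ'_p = 107 kPa, so the clay remains overconsolidated and only the recompression index applies:
S_c = C_r·H/(1+e₀)·log₁₀(σ'_f/σ'_0) = 0.022×6.1/2.02×log₁₀(82.374/46.374)
    = 0.066436 × 0.24952 = 0.01658 m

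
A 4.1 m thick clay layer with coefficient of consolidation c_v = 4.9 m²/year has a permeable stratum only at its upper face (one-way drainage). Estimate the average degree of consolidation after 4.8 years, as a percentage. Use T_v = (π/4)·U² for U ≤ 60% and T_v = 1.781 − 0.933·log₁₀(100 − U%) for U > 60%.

Drainage path length: H_d = H = 4.1 m (single drainage).
T_v = c_v·t/H_d² = 4.9×4.8/4.1² = 1.3992.
T_v = 1.3992 corresponds to the U > 60% branch:
U = 1 − 10^((1.781 − T_v)/0.933)/100 = 0.9743

U ≈ 97.4 %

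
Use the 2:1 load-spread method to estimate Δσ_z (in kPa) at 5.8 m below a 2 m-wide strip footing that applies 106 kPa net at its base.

Δσ_z ≈ 27.2 kPa

By the 2:1 method the load spreads at 1 horizontal : 2 vertical, so at depth z the loaded area has grown by z in each plan dimension:
Δσ = qB/(B+z) = 106×2/(2+5.8) = 27.179 kPa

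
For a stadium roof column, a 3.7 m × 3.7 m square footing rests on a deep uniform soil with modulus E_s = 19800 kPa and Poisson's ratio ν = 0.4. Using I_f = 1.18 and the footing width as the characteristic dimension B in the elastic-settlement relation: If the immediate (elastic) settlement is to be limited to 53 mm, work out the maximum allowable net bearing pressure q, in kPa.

q ≈ 286 kPa

S_e = q·B·(1−ν²)/E_s · I_f  ⇒  q = S_e·E_s / (B·(1−ν²)·I_f).
q = 0.053 × 19800 / (3.7 × 0.84 × 1.18) = 286.1 kPa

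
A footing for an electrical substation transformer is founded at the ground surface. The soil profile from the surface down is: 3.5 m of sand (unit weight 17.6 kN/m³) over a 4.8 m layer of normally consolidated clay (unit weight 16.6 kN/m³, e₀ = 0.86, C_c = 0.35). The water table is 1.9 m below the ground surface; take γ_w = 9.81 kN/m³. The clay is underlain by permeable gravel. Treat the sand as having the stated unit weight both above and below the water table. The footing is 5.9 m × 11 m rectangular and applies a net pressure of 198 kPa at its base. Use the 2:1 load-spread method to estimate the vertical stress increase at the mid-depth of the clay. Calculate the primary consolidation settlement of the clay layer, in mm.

Mid-depth of clay below the ground surface: z = 3.5 + 4.8/2 = 5.9 m.
Total vertical stress at mid-clay: σ_v = 17.6×3.5 + 16.6×2.4 = 101.44 kPa.
Pore pressure: u = 9.81×(5.9 − 1.9) = 39.24 kPa.
Initial effective stress: σ'_0 = σ_v − u = 101.44 − 39.24 = 62.2 kPa.
Stress increase at mid-clay by the 2:1 spreading method:
Δσ = qBL/((B+z)(L+z)) = 198×5.9×11/((5.9+5.9)(11+5.9)) = 64.438 kPa
Final effective stress: σ'_f = σ'_0 + Δσ = 62.2 + 64.438 = 126.64 kPa.
Normally consolidated clay, so the full stress increment lies on the virgin compression line:
S_c = C_c·H/(1+e₀)·log₁₀(σ'_f/σ'_0) = 0.35×4.8/(1+0.86)×log₁₀(126.64/62.2)
    = 0.90323 × 0.30878 = 0.2789 m

S_c ≈ 279 mm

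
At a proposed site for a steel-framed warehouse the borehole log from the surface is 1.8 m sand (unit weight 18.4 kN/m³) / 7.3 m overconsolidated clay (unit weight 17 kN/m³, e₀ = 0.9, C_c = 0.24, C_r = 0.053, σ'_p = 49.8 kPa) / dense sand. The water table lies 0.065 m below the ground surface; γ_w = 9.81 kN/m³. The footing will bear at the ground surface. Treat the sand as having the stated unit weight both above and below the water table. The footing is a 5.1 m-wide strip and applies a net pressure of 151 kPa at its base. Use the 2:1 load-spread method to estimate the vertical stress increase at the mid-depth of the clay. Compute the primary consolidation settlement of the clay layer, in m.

S_c ≈ 0.351 m

Mid-depth of clay below the ground surface: z = 1.8 + 7.3/2 = 5.45 m.
Total vertical stress at mid-clay: σ_v = 18.4×1.8 + 17×3.65 = 95.17 kPa.
Pore pressure: u = 9.81×(5.45 − 0.065) = 52.827 kPa.
Initial effective stress: σ'_0 = σ_v − u = 95.17 − 52.827 = 42.343 kPa.
Stress increase at mid-clay by the 2:1 spreading method:
Δσ = qB/(B+z) = 151×5.1/(5.1+5.45) = 72.995 kPa
Final effective stress: σ'_f = 42.343 + 72.995 = 115.34 kPa.
σ'_f = 115.34 > σ'_p = 49.8 kPa, so the stress path crosses the preconsolidation pressure — recompression up to σ'_p, then virgin compression beyond:
S_c = H/(1+e₀)·[C_r·log₁₀(σ'_p/σ'_0) + C_c·log₁₀(σ'_f/σ'_p)]
    = 7.3/1.9 × [0.053×log₁₀(49.8/42.343) + 0.24×log₁₀(115.34/49.8)]
    = 3.8421 × [0.0037337 + 0.08754] = 0.3507 m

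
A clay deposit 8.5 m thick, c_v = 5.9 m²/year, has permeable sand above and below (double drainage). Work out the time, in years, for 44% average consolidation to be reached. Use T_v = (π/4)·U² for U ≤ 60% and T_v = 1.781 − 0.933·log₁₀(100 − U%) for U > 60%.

Drainage path length: H_d = H/2 = 4.25 m (double drainage).
U ≤ 60%: T_v = (π/4)·U² = (π/4)×0.44² = 0.15205.
t = T_v·H_d²/c_v = 0.15205×4.25²/5.9 = 0.4655 years.

t ≈ 0.465 years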